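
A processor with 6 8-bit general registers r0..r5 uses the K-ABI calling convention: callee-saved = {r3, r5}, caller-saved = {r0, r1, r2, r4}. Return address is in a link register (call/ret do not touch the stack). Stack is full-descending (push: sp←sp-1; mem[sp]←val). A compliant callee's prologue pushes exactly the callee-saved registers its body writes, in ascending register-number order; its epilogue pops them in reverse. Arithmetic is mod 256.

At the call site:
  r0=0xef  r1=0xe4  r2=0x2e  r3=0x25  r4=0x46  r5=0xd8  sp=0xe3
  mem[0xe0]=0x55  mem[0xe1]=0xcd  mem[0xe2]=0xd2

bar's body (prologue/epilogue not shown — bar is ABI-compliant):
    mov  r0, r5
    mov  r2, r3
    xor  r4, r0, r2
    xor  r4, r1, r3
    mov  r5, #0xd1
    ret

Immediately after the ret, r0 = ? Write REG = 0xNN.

prologue: push r5 → mem[0xe2]=0xd8, sp=0xe2
body[0] mov  r0, r5 → r0=0xd8
body[1] mov  r2, r3 → r2=0x25
body[2] xor  r4, r0, r2 → r4=0xfd
body[3] xor  r4, r1, r3 → r4=0xc1
body[4] mov  r5, #0xd1 → r5=0xd1
epilogue: pop r5=0xd8, sp=0xe3
r0 is caller-saved → body value

REG = 0xd8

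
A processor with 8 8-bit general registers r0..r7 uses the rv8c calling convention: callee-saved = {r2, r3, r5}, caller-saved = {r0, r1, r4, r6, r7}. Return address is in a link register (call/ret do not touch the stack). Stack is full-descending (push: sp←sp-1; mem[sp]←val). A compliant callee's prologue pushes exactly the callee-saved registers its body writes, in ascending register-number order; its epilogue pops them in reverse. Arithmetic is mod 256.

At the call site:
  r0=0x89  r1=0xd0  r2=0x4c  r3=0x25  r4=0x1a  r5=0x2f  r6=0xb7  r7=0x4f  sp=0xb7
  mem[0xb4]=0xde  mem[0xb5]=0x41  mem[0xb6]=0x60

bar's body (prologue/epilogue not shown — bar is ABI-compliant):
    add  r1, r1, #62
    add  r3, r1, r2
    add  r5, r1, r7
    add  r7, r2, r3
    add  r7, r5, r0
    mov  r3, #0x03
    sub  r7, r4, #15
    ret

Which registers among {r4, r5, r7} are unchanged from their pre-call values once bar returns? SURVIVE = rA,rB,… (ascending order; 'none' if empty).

SURVIVE = r4,r5

prologue: push r3 → mem[0xb6]=0x25, sp=0xb6
prologue: push r5 → mem[0xb5]=0x2f, sp=0xb5
body[0] add  r1, r1, #62 → r1=0x0e
body[1] add  r3, r1, r2 → r3=0x5a
body[2] add  r5, r1, r7 → r5=0x5d
body[3] add  r7, r2, r3 → r7=0xa6
body[4] add  r7, r5, r0 → r7=0xe6
body[5] mov  r3, #0x03 → r3=0x03
body[6] sub  r7, r4, #15 → r7=0x0b
epilogue: pop r5=0x2f, sp=0xb6
epilogue: pop r3=0x25, sp=0xb7
r4: caller-saved, written=False
r5: callee-saved, written=True
r7: caller-saved, written=True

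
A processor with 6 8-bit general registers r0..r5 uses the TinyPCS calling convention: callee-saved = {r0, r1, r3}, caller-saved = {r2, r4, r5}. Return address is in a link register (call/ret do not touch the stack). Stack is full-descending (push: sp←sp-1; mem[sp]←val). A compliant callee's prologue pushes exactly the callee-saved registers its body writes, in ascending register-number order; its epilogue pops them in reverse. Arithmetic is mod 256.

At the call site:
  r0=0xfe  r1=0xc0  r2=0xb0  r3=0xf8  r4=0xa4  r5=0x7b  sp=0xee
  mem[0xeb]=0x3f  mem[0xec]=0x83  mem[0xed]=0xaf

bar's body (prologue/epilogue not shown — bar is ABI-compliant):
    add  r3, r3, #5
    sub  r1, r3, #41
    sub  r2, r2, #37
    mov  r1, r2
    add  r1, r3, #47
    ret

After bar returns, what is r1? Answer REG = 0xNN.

REG = 0xc0

prologue: push r1 -> mem[0xed]=0xc0, sp=0xed
prologue: push r3 -> mem[0xec]=0xf8, sp=0xec
body[0] add  r3, r3, #5 -> r3=0xfd
body[1] sub  r1, r3, #41 -> r1=0xd4
body[2] sub  r2, r2, #37 -> r2=0x8b
body[3] mov  r1, r2 -> r1=0x8b
body[4] add  r1, r3, #47 -> r1=0x2c
epilogue: pop r3=0xf8, sp=0xed
epilogue: pop r1=0xc0, sp=0xee
r1 is callee-saved -> restored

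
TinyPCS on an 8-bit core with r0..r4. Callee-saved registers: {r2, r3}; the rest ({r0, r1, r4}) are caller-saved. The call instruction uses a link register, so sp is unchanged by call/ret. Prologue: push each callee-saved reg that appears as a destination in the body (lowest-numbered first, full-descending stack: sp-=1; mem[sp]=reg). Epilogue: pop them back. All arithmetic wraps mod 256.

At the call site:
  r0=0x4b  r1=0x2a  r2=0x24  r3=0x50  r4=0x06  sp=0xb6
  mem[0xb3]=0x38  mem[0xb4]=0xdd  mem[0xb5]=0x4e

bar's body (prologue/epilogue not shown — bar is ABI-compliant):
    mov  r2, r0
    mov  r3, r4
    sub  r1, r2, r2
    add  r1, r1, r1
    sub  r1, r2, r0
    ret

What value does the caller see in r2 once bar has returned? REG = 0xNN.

REG = 0x24

prologue: push r2 -> mem[0xb5]=0x24, sp=0xb5
prologue: push r3 -> mem[0xb4]=0x50, sp=0xb4
body[0] mov  r2, r0 -> r2=0x4b
body[1] mov  r3, r4 -> r3=0x06
body[2] sub  r1, r2, r2 -> r1=0x00
body[3] add  r1, r1, r1 -> r1=0x00
body[4] sub  r1, r2, r0 -> r1=0x00
epilogue: pop r3=0x50, sp=0xb5
epilogue: pop r2=0x24, sp=0xb6
r2 is callee-saved -> restored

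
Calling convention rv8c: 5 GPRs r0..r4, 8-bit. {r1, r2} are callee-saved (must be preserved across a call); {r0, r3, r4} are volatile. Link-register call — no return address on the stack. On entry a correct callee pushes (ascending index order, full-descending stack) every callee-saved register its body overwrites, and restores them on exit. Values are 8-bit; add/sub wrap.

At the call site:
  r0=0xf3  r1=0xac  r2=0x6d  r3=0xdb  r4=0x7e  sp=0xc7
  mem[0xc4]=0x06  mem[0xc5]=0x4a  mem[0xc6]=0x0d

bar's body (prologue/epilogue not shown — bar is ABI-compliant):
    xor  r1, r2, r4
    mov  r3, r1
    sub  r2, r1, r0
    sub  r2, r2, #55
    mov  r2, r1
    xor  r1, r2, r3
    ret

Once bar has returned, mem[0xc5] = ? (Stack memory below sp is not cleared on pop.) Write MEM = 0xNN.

MEM = 0x6d

prologue: push r1 → mem[0xc6]=0xac, sp=0xc6
prologue: push r2 → mem[0xc5]=0x6d, sp=0xc5
body[0] xor  r1, r2, r4 → r1=0x13
body[1] mov  r3, r1 → r3=0x13
body[2] sub  r2, r1, r0 → r2=0x20
body[3] sub  r2, r2, #55 → r2=0xe9
body[4] mov  r2, r1 → r2=0x13
body[5] xor  r1, r2, r3 → r1=0x00
epilogue: pop r2=0x6d, sp=0xc6
epilogue: pop r1=0xac, sp=0xc7
prologue pushed ['r1', 'r2'] at ['0xc6', '0xc5']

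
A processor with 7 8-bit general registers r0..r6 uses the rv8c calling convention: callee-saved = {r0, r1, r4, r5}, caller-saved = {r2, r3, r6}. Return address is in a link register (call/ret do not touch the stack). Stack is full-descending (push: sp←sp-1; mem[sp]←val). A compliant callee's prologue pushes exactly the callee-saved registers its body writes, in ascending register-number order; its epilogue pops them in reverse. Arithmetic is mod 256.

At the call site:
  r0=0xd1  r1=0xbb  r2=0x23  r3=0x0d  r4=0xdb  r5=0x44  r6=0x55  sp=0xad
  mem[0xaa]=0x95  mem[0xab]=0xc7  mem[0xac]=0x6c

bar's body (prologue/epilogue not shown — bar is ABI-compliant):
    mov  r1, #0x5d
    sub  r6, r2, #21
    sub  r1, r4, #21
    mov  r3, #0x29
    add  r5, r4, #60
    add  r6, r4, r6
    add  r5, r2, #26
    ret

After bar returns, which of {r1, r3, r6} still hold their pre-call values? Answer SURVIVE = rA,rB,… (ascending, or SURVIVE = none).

SURVIVE = r1

prologue: push r1 -> mem[0xac]=0xbb, sp=0xac
prologue: push r5 -> mem[0xab]=0x44, sp=0xab
body[0] mov  r1, #0x5d -> r1=0x5d
body[1] sub  r6, r2, #21 -> r6=0x0e
body[2] sub  r1, r4, #21 -> r1=0xc6
body[3] mov  r3, #0x29 -> r3=0x29
body[4] add  r5, r4, #60 -> r5=0x17
body[5] add  r6, r4, r6 -> r6=0xe9
body[6] add  r5, r2, #26 -> r5=0x3d
epilogue: pop r5=0x44, sp=0xac
epilogue: pop r1=0xbb, sp=0xad
r1: callee-saved, written=True
r3: caller-saved, written=True
r6: caller-saved, written=True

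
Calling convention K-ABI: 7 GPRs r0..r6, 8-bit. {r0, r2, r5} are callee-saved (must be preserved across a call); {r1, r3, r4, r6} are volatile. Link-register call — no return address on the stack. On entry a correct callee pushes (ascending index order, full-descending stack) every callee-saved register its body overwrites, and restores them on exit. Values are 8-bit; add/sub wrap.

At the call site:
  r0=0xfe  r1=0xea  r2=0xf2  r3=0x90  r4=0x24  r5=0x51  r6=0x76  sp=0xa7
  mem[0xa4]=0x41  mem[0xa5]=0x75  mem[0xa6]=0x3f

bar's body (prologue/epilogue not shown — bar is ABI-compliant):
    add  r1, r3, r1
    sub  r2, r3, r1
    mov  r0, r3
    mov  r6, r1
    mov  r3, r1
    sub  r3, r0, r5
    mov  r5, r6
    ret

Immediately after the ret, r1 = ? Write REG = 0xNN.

REG = 0x7a

prologue: push r0 → mem[0xa6]=0xfe, sp=0xa6
prologue: push r2 → mem[0xa5]=0xf2, sp=0xa5
prologue: push r5 → mem[0xa4]=0x51, sp=0xa4
body[0] add  r1, r3, r1 → r1=0x7a
body[1] sub  r2, r3, r1 → r2=0x16
body[2] mov  r0, r3 → r0=0x90
body[3] mov  r6, r1 → r6=0x7a
body[4] mov  r3, r1 → r3=0x7a
body[5] sub  r3, r0, r5 → r3=0x3f
body[6] mov  r5, r6 → r5=0x7a
epilogue: pop r5=0x51, sp=0xa5
epilogue: pop r2=0xf2, sp=0xa6
epilogue: pop r0=0xfe, sp=0xa7
r1 is caller-saved → body value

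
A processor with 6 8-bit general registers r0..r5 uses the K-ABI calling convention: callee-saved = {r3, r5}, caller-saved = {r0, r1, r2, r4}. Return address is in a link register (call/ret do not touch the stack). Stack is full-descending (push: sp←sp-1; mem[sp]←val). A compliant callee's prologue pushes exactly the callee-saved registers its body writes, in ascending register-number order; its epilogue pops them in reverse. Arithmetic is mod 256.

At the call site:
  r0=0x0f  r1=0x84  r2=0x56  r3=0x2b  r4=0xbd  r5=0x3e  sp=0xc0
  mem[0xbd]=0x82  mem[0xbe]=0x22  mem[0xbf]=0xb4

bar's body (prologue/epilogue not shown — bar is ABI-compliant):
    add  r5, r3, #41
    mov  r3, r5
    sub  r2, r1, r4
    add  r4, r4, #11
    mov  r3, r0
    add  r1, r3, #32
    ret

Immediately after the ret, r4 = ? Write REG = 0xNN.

REG = 0xc8

prologue: push r3 → mem[0xbf]=0x2b, sp=0xbf
prologue: push r5 → mem[0xbe]=0x3e, sp=0xbe
body[0] add  r5, r3, #41 → r5=0x54
body[1] mov  r3, r5 → r3=0x54
body[2] sub  r2, r1, r4 → r2=0xc7
body[3] add  r4, r4, #11 → r4=0xc8
body[4] mov  r3, r0 → r3=0x0f
body[5] add  r1, r3, #32 → r1=0x2f
epilogue: pop r5=0x3e, sp=0xbf
epilogue: pop r3=0x2b, sp=0xc0
r4 is caller-saved → body value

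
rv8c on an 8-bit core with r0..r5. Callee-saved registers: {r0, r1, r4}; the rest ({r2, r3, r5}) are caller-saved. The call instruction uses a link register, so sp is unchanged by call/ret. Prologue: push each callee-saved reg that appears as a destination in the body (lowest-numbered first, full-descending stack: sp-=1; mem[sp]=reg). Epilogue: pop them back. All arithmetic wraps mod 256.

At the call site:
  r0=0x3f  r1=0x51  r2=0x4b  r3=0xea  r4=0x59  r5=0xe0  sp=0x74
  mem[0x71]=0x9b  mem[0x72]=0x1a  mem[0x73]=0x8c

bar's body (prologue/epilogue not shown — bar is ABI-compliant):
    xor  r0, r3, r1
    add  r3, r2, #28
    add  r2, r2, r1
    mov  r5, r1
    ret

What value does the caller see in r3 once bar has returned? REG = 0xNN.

REG = 0x67

prologue: push r0 -> mem[0x73]=0x3f, sp=0x73
body[0] xor  r0, r3, r1 -> r0=0xbb
body[1] add  r3, r2, #28 -> r3=0x67
body[2] add  r2, r2, r1 -> r2=0x9c
body[3] mov  r5, r1 -> r5=0x51
epilogue: pop r0=0x3f, sp=0x74
r3 is caller-saved -> body value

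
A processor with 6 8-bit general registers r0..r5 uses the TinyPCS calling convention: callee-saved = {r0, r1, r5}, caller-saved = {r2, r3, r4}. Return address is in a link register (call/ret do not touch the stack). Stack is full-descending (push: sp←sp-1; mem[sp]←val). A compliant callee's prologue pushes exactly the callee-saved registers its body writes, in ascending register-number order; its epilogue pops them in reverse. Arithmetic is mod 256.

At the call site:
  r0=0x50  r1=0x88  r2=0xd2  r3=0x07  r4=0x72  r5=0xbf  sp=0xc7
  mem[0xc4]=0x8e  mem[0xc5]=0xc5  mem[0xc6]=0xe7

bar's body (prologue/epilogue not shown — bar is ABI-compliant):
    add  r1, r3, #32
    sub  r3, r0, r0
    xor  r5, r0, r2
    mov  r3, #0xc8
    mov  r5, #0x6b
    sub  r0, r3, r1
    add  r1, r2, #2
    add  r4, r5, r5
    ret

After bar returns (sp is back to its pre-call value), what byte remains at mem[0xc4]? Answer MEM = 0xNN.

MEM = 0xbf

prologue: push r0 → mem[0xc6]=0x50, sp=0xc6
prologue: push r1 → mem[0xc5]=0x88, sp=0xc5
prologue: push r5 → mem[0xc4]=0xbf, sp=0xc4
body[0] add  r1, r3, #32 → r1=0x27
body[1] sub  r3, r0, r0 → r3=0x00
body[2] xor  r5, r0, r2 → r5=0x82
body[3] mov  r3, #0xc8 → r3=0xc8
body[4] mov  r5, #0x6b → r5=0x6b
body[5] sub  r0, r3, r1 → r0=0xa1
body[6] add  r1, r2, #2 → r1=0xd4
body[7] add  r4, r5, r5 → r4=0xd6
epilogue: pop r5=0xbf, sp=0xc5
epilogue: pop r1=0x88, sp=0xc6
epilogue: pop r0=0x50, sp=0xc7
prologue pushed ['r0', 'r1', 'r5'] at ['0xc6', '0xc5', '0xc4']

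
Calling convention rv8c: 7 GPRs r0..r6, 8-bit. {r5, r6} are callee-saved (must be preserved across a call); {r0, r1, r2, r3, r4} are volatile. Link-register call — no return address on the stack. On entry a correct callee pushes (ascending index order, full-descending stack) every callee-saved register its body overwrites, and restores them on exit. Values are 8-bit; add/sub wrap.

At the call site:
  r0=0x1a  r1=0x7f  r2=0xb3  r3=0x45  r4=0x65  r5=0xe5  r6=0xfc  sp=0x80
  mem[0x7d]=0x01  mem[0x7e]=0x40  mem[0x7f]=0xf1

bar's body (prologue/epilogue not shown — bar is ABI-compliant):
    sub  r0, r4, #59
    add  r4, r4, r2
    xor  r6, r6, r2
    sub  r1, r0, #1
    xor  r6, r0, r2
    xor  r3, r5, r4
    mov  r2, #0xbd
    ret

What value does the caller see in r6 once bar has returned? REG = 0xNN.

prologue: push r6 → mem[0x7f]=0xfc, sp=0x7f
body[0] sub  r0, r4, #59 → r0=0x2a
body[1] add  r4, r4, r2 → r4=0x18
body[2] xor  r6, r6, r2 → r6=0x4f
body[3] sub  r1, r0, #1 → r1=0x29
body[4] xor  r6, r0, r2 → r6=0x99
body[5] xor  r3, r5, r4 → r3=0xfd
body[6] mov  r2, #0xbd → r2=0xbd
epilogue: pop r6=0xfc, sp=0x80
r6 is callee-saved → restored

REG = 0xfc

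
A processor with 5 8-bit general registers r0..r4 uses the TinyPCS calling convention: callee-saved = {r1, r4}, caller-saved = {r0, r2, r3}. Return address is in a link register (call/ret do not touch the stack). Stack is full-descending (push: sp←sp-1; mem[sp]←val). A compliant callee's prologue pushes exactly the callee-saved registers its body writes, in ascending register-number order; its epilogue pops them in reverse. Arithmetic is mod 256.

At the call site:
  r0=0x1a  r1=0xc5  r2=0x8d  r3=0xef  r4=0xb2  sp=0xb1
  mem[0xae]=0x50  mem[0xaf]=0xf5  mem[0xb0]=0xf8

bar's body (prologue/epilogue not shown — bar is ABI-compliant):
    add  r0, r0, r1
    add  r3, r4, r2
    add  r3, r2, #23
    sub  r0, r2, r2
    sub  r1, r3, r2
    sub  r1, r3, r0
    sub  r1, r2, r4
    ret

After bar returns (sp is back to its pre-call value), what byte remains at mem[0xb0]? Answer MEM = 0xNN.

MEM = 0xc5

prologue: push r1 -> mem[0xb0]=0xc5, sp=0xb0
body[0] add  r0, r0, r1 -> r0=0xdf
body[1] add  r3, r4, r2 -> r3=0x3f
body[2] add  r3, r2, #23 -> r3=0xa4
body[3] sub  r0, r2, r2 -> r0=0x00
body[4] sub  r1, r3, r2 -> r1=0x17
body[5] sub  r1, r3, r0 -> r1=0xa4
body[6] sub  r1, r2, r4 -> r1=0xdb
epilogue: pop r1=0xc5, sp=0xb1
prologue pushed ['r1'] at ['0xb0']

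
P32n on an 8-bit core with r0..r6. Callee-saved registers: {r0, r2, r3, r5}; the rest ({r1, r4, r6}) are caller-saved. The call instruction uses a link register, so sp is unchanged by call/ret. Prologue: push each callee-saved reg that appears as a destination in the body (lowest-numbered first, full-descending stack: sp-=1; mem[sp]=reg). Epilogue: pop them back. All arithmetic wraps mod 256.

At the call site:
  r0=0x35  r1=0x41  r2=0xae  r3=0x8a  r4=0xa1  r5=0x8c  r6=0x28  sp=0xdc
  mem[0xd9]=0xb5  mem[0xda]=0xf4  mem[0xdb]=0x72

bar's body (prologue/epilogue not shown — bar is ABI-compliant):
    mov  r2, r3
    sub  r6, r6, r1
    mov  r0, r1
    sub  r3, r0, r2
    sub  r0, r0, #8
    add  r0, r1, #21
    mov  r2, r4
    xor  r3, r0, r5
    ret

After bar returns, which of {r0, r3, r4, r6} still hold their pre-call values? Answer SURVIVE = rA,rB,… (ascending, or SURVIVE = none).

SURVIVE = r0,r3,r4

prologue: push r0 → mem[0xdb]=0x35, sp=0xdb
prologue: push r2 → mem[0xda]=0xae, sp=0xda
prologue: push r3 → mem[0xd9]=0x8a, sp=0xd9
body[0] mov  r2, r3 → r2=0x8a
body[1] sub  r6, r6, r1 → r6=0xe7
body[2] mov  r0, r1 → r0=0x41
body[3] sub  r3, r0, r2 → r3=0xb7
body[4] sub  r0, r0, #8 → r0=0x39
body[5] add  r0, r1, #21 → r0=0x56
body[6] mov  r2, r4 → r2=0xa1
body[7] xor  r3, r0, r5 → r3=0xda
epilogue: pop r3=0x8a, sp=0xda
epilogue: pop r2=0xae, sp=0xdb
epilogue: pop r0=0x35, sp=0xdc
r0: callee-saved, written=True
r3: callee-saved, written=True
r4: caller-saved, written=False
r6: caller-saved, written=True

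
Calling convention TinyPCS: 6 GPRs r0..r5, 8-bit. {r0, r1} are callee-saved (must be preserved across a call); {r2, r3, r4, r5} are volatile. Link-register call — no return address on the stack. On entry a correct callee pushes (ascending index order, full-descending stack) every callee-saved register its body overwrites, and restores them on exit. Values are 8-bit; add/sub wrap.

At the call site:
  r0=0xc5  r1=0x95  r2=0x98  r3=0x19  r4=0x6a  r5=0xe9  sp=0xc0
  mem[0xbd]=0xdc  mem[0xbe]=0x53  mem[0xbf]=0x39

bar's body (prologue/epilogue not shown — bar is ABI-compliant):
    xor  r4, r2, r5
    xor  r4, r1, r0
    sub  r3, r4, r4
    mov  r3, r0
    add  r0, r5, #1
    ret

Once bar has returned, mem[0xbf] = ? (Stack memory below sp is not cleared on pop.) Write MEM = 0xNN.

MEM = 0xc5

prologue: push r0 -> mem[0xbf]=0xc5, sp=0xbf
body[0] xor  r4, r2, r5 -> r4=0x71
body[1] xor  r4, r1, r0 -> r4=0x50
body[2] sub  r3, r4, r4 -> r3=0x00
body[3] mov  r3, r0 -> r3=0xc5
body[4] add  r0, r5, #1 -> r0=0xea
epilogue: pop r0=0xc5, sp=0xc0
prologue pushed ['r0'] at ['0xbf']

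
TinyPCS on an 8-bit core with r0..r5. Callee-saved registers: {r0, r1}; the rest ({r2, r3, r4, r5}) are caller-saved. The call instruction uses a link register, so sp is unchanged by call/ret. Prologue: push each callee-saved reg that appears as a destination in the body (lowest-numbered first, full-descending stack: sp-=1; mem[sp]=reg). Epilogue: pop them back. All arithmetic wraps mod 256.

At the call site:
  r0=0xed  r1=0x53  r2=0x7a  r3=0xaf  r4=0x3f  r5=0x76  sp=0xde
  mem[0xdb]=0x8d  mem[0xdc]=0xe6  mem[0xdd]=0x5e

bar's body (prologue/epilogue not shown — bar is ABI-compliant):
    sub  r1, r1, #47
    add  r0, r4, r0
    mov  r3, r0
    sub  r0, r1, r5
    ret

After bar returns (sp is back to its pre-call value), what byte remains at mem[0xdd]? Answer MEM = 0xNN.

MEM = 0xed

prologue: push r0 → mem[0xdd]=0xed, sp=0xdd
prologue: push r1 → mem[0xdc]=0x53, sp=0xdc
body[0] sub  r1, r1, #47 → r1=0x24
body[1] add  r0, r4, r0 → r0=0x2c
body[2] mov  r3, r0 → r3=0x2c
body[3] sub  r0, r1, r5 → r0=0xae
epilogue: pop r1=0x53, sp=0xdd
epilogue: pop r0=0xed, sp=0xde
prologue pushed ['r0', 'r1'] at ['0xdd', '0xdc']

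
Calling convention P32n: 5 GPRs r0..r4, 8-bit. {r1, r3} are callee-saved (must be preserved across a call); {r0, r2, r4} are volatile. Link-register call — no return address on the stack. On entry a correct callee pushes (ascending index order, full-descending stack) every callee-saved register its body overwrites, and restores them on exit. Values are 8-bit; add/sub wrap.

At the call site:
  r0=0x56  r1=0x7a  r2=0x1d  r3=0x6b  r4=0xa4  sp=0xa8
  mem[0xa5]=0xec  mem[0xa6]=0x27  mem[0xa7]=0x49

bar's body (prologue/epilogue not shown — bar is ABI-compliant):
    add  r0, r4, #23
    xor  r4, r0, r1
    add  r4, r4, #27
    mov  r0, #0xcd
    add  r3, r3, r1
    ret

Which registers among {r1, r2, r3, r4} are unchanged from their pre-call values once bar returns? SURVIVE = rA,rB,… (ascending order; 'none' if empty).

prologue: push r3 -> mem[0xa7]=0x6b, sp=0xa7
body[0] add  r0, r4, #23 -> r0=0xbb
body[1] xor  r4, r0, r1 -> r4=0xc1
body[2] add  r4, r4, #27 -> r4=0xdc
body[3] mov  r0, #0xcd -> r0=0xcd
body[4] add  r3, r3, r1 -> r3=0xe5
epilogue: pop r3=0x6b, sp=0xa8
r1: callee-saved, written=False
r2: caller-saved, written=False
r3: callee-saved, written=True
r4: caller-saved, written=True

SURVIVE = r1,r2,r3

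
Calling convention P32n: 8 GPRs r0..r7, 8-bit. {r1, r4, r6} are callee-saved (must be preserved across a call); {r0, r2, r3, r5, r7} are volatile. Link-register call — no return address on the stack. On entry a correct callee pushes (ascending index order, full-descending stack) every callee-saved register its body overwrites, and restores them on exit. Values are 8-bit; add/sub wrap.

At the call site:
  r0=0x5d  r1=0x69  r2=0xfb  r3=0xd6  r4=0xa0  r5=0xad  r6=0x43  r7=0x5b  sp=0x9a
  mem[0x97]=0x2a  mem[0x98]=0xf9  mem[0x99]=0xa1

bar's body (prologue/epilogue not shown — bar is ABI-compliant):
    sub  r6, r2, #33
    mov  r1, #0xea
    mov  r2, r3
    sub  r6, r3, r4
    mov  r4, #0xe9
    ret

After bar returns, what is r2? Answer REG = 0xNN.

prologue: push r1 -> mem[0x99]=0x69, sp=0x99
prologue: push r4 -> mem[0x98]=0xa0, sp=0x98
prologue: push r6 -> mem[0x97]=0x43, sp=0x97
body[0] sub  r6, r2, #33 -> r6=0xda
body[1] mov  r1, #0xea -> r1=0xea
body[2] mov  r2, r3 -> r2=0xd6
body[3] sub  r6, r3, r4 -> r6=0x36
body[4] mov  r4, #0xe9 -> r4=0xe9
epilogue: pop r6=0x43, sp=0x98
epilogue: pop r4=0xa0, sp=0x99
epilogue: pop r1=0x69, sp=0x9a
r2 is caller-saved -> body value

REG = 0xd6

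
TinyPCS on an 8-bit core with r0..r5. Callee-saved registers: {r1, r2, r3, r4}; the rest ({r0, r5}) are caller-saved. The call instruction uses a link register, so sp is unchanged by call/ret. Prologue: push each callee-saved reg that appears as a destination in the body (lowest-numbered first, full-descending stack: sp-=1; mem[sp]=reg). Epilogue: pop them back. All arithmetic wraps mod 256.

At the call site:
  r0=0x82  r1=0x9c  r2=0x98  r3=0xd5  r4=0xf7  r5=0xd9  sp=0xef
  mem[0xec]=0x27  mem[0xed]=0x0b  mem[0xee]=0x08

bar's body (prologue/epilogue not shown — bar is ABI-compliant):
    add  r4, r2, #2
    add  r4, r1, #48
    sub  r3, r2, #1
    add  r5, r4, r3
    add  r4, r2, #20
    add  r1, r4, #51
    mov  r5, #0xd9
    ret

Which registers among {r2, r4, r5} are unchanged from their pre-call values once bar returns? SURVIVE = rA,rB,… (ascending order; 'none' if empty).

prologue: push r1 -> mem[0xee]=0x9c, sp=0xee
prologue: push r3 -> mem[0xed]=0xd5, sp=0xed
prologue: push r4 -> mem[0xec]=0xf7, sp=0xec
body[0] add  r4, r2, #2 -> r4=0x9a
body[1] add  r4, r1, #48 -> r4=0xcc
body[2] sub  r3, r2, #1 -> r3=0x97
body[3] add  r5, r4, r3 -> r5=0x63
body[4] add  r4, r2, #20 -> r4=0xac
body[5] add  r1, r4, #51 -> r1=0xdf
body[6] mov  r5, #0xd9 -> r5=0xd9
epilogue: pop r4=0xf7, sp=0xed
epilogue: pop r3=0xd5, sp=0xee
epilogue: pop r1=0x9c, sp=0xef
r2: callee-saved, written=False
r4: callee-saved, written=True
r5: caller-saved, written=True

SURVIVE = r2,r4,r5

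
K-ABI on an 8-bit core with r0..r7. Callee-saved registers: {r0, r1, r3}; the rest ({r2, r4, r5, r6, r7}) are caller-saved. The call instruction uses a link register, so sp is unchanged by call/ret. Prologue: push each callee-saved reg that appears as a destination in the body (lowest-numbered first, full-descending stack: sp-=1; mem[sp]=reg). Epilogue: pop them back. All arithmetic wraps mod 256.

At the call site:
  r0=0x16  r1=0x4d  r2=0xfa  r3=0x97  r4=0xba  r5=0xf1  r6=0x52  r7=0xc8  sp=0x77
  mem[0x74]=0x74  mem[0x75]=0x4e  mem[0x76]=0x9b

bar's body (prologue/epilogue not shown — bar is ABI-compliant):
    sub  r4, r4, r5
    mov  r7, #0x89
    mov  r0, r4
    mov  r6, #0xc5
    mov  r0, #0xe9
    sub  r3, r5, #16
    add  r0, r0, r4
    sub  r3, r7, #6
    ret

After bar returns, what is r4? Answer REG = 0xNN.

REG = 0xc9

prologue: push r0 -> mem[0x76]=0x16, sp=0x76
prologue: push r3 -> mem[0x75]=0x97, sp=0x75
body[0] sub  r4, r4, r5 -> r4=0xc9
body[1] mov  r7, #0x89 -> r7=0x89
body[2] mov  r0, r4 -> r0=0xc9
body[3] mov  r6, #0xc5 -> r6=0xc5
body[4] mov  r0, #0xe9 -> r0=0xe9
body[5] sub  r3, r5, #16 -> r3=0xe1
body[6] add  r0, r0, r4 -> r0=0xb2
body[7] sub  r3, r7, #6 -> r3=0x83
epilogue: pop r3=0x97, sp=0x76
epilogue: pop r0=0x16, sp=0x77
r4 is caller-saved -> body value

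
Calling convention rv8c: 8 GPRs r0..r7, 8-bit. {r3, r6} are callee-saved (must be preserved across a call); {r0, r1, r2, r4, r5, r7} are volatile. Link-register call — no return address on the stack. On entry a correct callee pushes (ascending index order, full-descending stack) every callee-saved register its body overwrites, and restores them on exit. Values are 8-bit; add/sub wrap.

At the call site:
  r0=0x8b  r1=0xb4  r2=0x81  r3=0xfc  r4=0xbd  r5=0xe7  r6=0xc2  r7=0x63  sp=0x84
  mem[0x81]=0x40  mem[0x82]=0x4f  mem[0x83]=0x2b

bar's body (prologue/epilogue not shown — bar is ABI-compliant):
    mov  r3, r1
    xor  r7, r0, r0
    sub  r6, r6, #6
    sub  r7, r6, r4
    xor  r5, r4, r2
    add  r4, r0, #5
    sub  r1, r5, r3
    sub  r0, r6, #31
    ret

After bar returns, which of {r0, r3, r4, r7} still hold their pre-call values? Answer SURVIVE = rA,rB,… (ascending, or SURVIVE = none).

SURVIVE = r3

prologue: push r3 -> mem[0x83]=0xfc, sp=0x83
prologue: push r6 -> mem[0x82]=0xc2, sp=0x82
body[0] mov  r3, r1 -> r3=0xb4
body[1] xor  r7, r0, r0 -> r7=0x00
body[2] sub  r6, r6, #6 -> r6=0xbc
body[3] sub  r7, r6, r4 -> r7=0xff
body[4] xor  r5, r4, r2 -> r5=0x3c
body[5] add  r4, r0, #5 -> r4=0x90
body[6] sub  r1, r5, r3 -> r1=0x88
body[7] sub  r0, r6, #31 -> r0=0x9d
epilogue: pop r6=0xc2, sp=0x83
epilogue: pop r3=0xfc, sp=0x84
r0: caller-saved, written=True
r3: callee-saved, written=True
r4: caller-saved, written=True
r7: caller-saved, written=True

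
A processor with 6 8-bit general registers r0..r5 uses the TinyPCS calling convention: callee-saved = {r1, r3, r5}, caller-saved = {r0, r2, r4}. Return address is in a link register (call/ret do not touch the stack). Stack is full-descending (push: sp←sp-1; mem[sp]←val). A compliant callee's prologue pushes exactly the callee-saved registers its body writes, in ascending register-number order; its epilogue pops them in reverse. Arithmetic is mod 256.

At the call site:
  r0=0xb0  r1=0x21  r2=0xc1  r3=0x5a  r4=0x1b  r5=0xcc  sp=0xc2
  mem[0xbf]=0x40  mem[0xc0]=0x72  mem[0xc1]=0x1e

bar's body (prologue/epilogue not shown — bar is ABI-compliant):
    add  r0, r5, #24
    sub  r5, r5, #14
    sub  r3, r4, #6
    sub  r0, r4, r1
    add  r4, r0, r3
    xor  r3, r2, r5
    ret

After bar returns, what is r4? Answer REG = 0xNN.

REG = 0x0f

prologue: push r3 -> mem[0xc1]=0x5a, sp=0xc1
prologue: push r5 -> mem[0xc0]=0xcc, sp=0xc0
body[0] add  r0, r5, #24 -> r0=0xe4
body[1] sub  r5, r5, #14 -> r5=0xbe
body[2] sub  r3, r4, #6 -> r3=0x15
body[3] sub  r0, r4, r1 -> r0=0xfa
body[4] add  r4, r0, r3 -> r4=0x0f
body[5] xor  r3, r2, r5 -> r3=0x7f
epilogue: pop r5=0xcc, sp=0xc1
epilogue: pop r3=0x5a, sp=0xc2
r4 is caller-saved -> body value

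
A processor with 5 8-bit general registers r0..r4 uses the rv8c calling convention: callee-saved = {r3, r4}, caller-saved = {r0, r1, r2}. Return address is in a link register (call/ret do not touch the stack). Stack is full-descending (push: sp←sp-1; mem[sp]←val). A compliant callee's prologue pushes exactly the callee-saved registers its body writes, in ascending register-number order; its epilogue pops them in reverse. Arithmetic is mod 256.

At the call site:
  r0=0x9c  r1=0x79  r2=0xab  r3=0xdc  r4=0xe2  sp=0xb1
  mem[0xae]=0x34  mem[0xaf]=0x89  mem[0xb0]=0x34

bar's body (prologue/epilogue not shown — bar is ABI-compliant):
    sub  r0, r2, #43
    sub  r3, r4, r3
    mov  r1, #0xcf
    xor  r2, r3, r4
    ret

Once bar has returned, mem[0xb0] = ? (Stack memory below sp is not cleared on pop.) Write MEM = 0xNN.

MEM = 0xdc

prologue: push r3 -> mem[0xb0]=0xdc, sp=0xb0
body[0] sub  r0, r2, #43 -> r0=0x80
body[1] sub  r3, r4, r3 -> r3=0x06
body[2] mov  r1, #0xcf -> r1=0xcf
body[3] xor  r2, r3, r4 -> r2=0xe4
epilogue: pop r3=0xdc, sp=0xb1
prologue pushed ['r3'] at ['0xb0']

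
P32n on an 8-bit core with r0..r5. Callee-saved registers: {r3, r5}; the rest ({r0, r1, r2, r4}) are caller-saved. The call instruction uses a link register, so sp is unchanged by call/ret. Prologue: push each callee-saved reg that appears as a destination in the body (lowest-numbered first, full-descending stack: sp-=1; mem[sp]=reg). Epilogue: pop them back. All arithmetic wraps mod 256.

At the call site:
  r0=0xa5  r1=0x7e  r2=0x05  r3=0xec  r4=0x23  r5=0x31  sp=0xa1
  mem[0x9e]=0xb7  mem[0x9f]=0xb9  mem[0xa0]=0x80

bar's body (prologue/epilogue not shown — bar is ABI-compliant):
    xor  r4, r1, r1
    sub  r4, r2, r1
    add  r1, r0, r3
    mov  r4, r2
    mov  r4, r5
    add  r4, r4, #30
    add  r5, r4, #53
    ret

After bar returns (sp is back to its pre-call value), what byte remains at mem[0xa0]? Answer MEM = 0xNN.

MEM = 0x31

prologue: push r5 -> mem[0xa0]=0x31, sp=0xa0
body[0] xor  r4, r1, r1 -> r4=0x00
body[1] sub  r4, r2, r1 -> r4=0x87
body[2] add  r1, r0, r3 -> r1=0x91
body[3] mov  r4, r2 -> r4=0x05
body[4] mov  r4, r5 -> r4=0x31
body[5] add  r4, r4, #30 -> r4=0x4f
body[6] add  r5, r4, #53 -> r5=0x84
epilogue: pop r5=0x31, sp=0xa1
prologue pushed ['r5'] at ['0xa0']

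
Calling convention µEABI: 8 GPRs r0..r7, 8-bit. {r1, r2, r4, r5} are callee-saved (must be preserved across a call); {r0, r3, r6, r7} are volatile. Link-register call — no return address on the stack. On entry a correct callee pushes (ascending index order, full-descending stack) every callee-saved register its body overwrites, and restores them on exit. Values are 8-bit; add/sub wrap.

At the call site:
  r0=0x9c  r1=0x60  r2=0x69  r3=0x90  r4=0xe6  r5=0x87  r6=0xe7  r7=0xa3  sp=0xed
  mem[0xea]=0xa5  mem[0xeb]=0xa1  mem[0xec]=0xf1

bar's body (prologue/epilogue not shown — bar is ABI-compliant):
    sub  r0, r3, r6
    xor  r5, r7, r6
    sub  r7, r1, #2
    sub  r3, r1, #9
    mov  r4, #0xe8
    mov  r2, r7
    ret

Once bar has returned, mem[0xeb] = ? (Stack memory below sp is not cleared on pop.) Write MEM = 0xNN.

prologue: push r2 -> mem[0xec]=0x69, sp=0xec
prologue: push r4 -> mem[0xeb]=0xe6, sp=0xeb
prologue: push r5 -> mem[0xea]=0x87, sp=0xea
body[0] sub  r0, r3, r6 -> r0=0xa9
body[1] xor  r5, r7, r6 -> r5=0x44
body[2] sub  r7, r1, #2 -> r7=0x5e
body[3] sub  r3, r1, #9 -> r3=0x57
body[4] mov  r4, #0xe8 -> r4=0xe8
body[5] mov  r2, r7 -> r2=0x5e
epilogue: pop r5=0x87, sp=0xeb
epilogue: pop r4=0xe6, sp=0xec
epilogue: pop r2=0x69, sp=0xed
prologue pushed ['r2', 'r4', 'r5'] at ['0xec', '0xeb', '0xea']

MEM = 0xe6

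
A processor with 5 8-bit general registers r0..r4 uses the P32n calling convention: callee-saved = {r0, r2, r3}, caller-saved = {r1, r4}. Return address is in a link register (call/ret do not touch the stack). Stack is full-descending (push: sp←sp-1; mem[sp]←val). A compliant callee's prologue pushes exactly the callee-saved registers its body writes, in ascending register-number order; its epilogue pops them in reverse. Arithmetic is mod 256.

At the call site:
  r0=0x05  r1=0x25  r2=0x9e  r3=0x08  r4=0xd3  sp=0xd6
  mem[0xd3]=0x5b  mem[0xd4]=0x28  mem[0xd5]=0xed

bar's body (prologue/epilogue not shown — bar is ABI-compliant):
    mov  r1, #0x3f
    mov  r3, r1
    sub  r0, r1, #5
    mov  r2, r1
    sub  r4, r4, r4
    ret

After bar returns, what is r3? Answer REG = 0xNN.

prologue: push r0 → mem[0xd5]=0x05, sp=0xd5
prologue: push r2 → mem[0xd4]=0x9e, sp=0xd4
prologue: push r3 → mem[0xd3]=0x08, sp=0xd3
body[0] mov  r1, #0x3f → r1=0x3f
body[1] mov  r3, r1 → r3=0x3f
body[2] sub  r0, r1, #5 → r0=0x3a
body[3] mov  r2, r1 → r2=0x3f
body[4] sub  r4, r4, r4 → r4=0x00
epilogue: pop r3=0x08, sp=0xd4
epilogue: pop r2=0x9e, sp=0xd5
epilogue: pop r0=0x05, sp=0xd6
r3 is callee-saved → restored

REG = 0x08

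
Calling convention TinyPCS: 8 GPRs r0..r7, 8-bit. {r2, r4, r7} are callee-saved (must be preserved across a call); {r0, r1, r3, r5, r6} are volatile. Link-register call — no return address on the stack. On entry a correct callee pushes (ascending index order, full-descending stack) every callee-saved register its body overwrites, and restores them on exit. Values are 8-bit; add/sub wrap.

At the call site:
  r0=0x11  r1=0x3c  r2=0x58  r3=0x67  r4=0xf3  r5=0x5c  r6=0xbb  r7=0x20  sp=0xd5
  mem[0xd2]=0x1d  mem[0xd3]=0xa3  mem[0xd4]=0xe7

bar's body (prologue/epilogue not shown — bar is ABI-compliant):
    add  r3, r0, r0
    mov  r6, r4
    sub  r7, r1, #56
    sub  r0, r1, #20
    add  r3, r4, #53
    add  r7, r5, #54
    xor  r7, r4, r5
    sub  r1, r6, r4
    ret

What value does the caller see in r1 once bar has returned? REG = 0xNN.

REG = 0x00

prologue: push r7 → mem[0xd4]=0x20, sp=0xd4
body[0] add  r3, r0, r0 → r3=0x22
body[1] mov  r6, r4 → r6=0xf3
body[2] sub  r7, r1, #56 → r7=0x04
body[3] sub  r0, r1, #20 → r0=0x28
body[4] add  r3, r4, #53 → r3=0x28
body[5] add  r7, r5, #54 → r7=0x92
body[6] xor  r7, r4, r5 → r7=0xaf
body[7] sub  r1, r6, r4 → r1=0x00
epilogue: pop r7=0x20, sp=0xd5
r1 is caller-saved → body value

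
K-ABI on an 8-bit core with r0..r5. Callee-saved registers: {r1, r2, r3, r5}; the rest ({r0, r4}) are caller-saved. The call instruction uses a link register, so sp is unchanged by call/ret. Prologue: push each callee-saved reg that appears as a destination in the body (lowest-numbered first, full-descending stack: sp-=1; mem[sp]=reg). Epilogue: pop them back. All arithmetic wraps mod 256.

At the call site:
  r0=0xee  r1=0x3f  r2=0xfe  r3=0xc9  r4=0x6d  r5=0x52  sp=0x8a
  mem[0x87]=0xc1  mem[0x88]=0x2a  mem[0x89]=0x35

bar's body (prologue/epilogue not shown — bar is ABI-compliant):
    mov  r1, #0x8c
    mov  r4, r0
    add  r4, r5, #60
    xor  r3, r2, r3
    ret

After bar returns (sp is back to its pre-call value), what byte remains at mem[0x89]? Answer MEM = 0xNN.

MEM = 0x3f

prologue: push r1 → mem[0x89]=0x3f, sp=0x89
prologue: push r3 → mem[0x88]=0xc9, sp=0x88
body[0] mov  r1, #0x8c → r1=0x8c
body[1] mov  r4, r0 → r4=0xee
body[2] add  r4, r5, #60 → r4=0x8e
body[3] xor  r3, r2, r3 → r3=0x37
epilogue: pop r3=0xc9, sp=0x89
epilogue: pop r1=0x3f, sp=0x8a
prologue pushed ['r1', 'r3'] at ['0x89', '0x88']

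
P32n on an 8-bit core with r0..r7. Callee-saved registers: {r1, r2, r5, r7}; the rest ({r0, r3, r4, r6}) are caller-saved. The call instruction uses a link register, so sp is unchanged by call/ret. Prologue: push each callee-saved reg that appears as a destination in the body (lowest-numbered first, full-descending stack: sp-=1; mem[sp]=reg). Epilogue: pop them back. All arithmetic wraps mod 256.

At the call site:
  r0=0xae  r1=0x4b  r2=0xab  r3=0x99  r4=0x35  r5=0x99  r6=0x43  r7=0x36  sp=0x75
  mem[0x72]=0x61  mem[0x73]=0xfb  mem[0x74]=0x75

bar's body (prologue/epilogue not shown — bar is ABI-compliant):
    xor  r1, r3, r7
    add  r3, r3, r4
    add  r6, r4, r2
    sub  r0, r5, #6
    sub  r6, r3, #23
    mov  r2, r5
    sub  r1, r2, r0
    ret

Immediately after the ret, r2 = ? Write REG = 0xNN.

REG = 0xab

prologue: push r1 → mem[0x74]=0x4b, sp=0x74
prologue: push r2 → mem[0x73]=0xab, sp=0x73
body[0] xor  r1, r3, r7 → r1=0xaf
body[1] add  r3, r3, r4 → r3=0xce
body[2] add  r6, r4, r2 → r6=0xe0
body[3] sub  r0, r5, #6 → r0=0x93
body[4] sub  r6, r3, #23 → r6=0xb7
body[5] mov  r2, r5 → r2=0x99
body[6] sub  r1, r2, r0 → r1=0x06
epilogue: pop r2=0xab, sp=0x74
epilogue: pop r1=0x4b, sp=0x75
r2 is callee-saved → restored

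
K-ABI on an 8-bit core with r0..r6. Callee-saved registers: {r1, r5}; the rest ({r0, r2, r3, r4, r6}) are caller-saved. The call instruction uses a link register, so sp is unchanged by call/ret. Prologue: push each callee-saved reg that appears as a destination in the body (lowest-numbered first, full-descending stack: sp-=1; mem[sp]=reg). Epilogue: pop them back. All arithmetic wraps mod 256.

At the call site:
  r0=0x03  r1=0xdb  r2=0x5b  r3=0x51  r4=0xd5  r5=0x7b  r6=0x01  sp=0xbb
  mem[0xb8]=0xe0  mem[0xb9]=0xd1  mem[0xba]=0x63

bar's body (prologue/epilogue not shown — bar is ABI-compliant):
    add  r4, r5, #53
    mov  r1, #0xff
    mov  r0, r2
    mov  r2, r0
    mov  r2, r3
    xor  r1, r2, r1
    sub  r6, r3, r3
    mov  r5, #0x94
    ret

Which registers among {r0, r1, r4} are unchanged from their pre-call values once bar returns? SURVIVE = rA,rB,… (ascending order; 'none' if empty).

prologue: push r1 -> mem[0xba]=0xdb, sp=0xba
prologue: push r5 -> mem[0xb9]=0x7b, sp=0xb9
body[0] add  r4, r5, #53 -> r4=0xb0
body[1] mov  r1, #0xff -> r1=0xff
body[2] mov  r0, r2 -> r0=0x5b
body[3] mov  r2, r0 -> r2=0x5b
body[4] mov  r2, r3 -> r2=0x51
body[5] xor  r1, r2, r1 -> r1=0xae
body[6] sub  r6, r3, r3 -> r6=0x00
body[7] mov  r5, #0x94 -> r5=0x94
epilogue: pop r5=0x7b, sp=0xba
epilogue: pop r1=0xdb, sp=0xbb
r0: caller-saved, written=True
r1: callee-saved, written=True
r4: caller-saved, written=True

SURVIVE = r1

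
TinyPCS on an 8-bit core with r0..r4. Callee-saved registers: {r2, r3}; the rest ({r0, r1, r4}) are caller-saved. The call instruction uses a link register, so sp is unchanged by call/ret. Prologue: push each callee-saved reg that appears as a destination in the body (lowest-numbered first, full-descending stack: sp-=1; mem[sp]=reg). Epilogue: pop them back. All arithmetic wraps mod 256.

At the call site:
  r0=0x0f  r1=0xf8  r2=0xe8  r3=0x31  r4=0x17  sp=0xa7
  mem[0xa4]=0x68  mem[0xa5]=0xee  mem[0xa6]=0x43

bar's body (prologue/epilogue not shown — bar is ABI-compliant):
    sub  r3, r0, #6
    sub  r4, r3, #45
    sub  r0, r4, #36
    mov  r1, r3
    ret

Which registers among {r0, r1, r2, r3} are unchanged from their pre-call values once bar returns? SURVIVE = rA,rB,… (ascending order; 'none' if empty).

SURVIVE = r2,r3

prologue: push r3 -> mem[0xa6]=0x31, sp=0xa6
body[0] sub  r3, r0, #6 -> r3=0x09
body[1] sub  r4, r3, #45 -> r4=0xdc
body[2] sub  r0, r4, #36 -> r0=0xb8
body[3] mov  r1, r3 -> r1=0x09
epilogue: pop r3=0x31, sp=0xa7
r0: caller-saved, written=True
r1: caller-saved, written=True
r2: callee-saved, written=False
r3: callee-saved, written=True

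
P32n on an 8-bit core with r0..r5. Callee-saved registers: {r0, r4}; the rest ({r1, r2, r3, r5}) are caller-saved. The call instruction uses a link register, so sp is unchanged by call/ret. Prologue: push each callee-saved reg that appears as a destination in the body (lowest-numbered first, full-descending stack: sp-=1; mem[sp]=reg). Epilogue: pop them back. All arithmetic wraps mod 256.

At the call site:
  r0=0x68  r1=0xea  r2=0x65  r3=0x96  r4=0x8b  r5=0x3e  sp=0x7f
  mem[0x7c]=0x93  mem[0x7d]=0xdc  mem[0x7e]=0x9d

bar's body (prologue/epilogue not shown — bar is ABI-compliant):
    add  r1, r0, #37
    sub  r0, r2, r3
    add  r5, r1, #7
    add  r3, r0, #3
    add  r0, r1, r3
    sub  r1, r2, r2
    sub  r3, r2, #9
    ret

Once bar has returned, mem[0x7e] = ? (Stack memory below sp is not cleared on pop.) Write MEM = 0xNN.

prologue: push r0 → mem[0x7e]=0x68, sp=0x7e
body[0] add  r1, r0, #37 → r1=0x8d
body[1] sub  r0, r2, r3 → r0=0xcf
body[2] add  r5, r1, #7 → r5=0x94
body[3] add  r3, r0, #3 → r3=0xd2
body[4] add  r0, r1, r3 → r0=0x5f
body[5] sub  r1, r2, r2 → r1=0x00
body[6] sub  r3, r2, #9 → r3=0x5c
epilogue: pop r0=0x68, sp=0x7f
prologue pushed ['r0'] at ['0x7e']

MEM = 0x68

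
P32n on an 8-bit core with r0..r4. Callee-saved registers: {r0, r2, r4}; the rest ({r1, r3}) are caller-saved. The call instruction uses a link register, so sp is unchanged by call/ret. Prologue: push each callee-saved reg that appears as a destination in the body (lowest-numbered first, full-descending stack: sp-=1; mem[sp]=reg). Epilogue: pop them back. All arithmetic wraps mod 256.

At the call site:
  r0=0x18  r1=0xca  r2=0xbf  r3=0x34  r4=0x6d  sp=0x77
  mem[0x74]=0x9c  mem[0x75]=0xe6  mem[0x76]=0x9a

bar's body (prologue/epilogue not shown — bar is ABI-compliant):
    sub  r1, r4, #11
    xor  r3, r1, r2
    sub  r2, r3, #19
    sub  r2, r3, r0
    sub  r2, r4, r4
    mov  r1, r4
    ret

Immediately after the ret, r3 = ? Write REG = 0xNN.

prologue: push r2 -> mem[0x76]=0xbf, sp=0x76
body[0] sub  r1, r4, #11 -> r1=0x62
body[1] xor  r3, r1, r2 -> r3=0xdd
body[2] sub  r2, r3, #19 -> r2=0xca
body[3] sub  r2, r3, r0 -> r2=0xc5
body[4] sub  r2, r4, r4 -> r2=0x00
body[5] mov  r1, r4 -> r1=0x6d
epilogue: pop r2=0xbf, sp=0x77
r3 is caller-saved -> body value

REG = 0xdd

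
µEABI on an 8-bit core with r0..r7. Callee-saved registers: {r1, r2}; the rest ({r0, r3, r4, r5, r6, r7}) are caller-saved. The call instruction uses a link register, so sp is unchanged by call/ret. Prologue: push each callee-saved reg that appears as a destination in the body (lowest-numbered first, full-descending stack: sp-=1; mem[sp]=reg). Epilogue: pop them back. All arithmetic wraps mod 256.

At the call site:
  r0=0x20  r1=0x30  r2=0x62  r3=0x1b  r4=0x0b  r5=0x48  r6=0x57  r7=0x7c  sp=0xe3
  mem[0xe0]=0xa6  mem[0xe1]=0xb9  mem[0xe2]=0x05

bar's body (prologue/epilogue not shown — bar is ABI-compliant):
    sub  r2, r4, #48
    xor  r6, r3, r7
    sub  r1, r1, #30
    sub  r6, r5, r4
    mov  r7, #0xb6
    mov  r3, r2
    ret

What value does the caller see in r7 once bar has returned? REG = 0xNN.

prologue: push r1 → mem[0xe2]=0x30, sp=0xe2
prologue: push r2 → mem[0xe1]=0x62, sp=0xe1
body[0] sub  r2, r4, #48 → r2=0xdb
body[1] xor  r6, r3, r7 → r6=0x67
body[2] sub  r1, r1, #30 → r1=0x12
body[3] sub  r6, r5, r4 → r6=0x3d
body[4] mov  r7, #0xb6 → r7=0xb6
body[5] mov  r3, r2 → r3=0xdb
epilogue: pop r2=0x62, sp=0xe2
epilogue: pop r1=0x30, sp=0xe3
r7 is caller-saved → body value

REG = 0xb6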